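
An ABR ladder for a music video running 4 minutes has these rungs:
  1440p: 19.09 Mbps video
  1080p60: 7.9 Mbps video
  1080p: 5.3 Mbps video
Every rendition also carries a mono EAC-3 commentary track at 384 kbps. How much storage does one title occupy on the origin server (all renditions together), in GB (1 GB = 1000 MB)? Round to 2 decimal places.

4 min = 240 s
Audio: 384 kbps = 0.384 Mbps.
Sum of rendition bitrates: (19.09+0.384) + (7.9+0.384) + (5.3+0.384) = 33.442 Mbps.
× 240 s = 8,026 Mb = 1,003 MB = 1.003 GB.

1.00 GB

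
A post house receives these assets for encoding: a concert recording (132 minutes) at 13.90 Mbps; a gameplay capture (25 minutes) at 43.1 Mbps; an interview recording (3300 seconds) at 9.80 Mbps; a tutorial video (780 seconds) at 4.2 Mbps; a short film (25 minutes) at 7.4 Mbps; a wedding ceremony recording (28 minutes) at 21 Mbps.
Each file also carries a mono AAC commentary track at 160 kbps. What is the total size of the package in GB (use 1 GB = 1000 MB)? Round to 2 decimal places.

Audio: 160 kbps = 0.160 Mbps.
concert recording: 14.060 Mbps × 7920 s = 111355.2 Mb
gameplay capture: 43.260 Mbps × 1500 s = 64890.0 Mb
interview recording: 9.960 Mbps × 3300 s = 32868.0 Mb
tutorial video: 4.360 Mbps × 780 s = 3400.8 Mb
short film: 7.560 Mbps × 1500 s = 11340.0 Mb
wedding ceremony recording: 21.160 Mbps × 1680 s = 35548.8 Mb
Total: 259402.8 Mb = 32425.3 MB.
= 32.43 GB.

32.43 GB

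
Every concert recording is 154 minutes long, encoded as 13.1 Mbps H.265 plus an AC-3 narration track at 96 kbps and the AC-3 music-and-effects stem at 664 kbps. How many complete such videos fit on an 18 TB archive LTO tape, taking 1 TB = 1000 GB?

154 min = 9240 s
Audio total: 96 + 664 = 760 kbps = 0.760 Mbps.
Total bitrate: 13.860 Mbps.
Per item: 13.860 Mbps × 9240 s = 128,066 Mb = 16,008 MB.
Capacity: 18 TB = 144,000,000 Mb; 1124.42 items → 1124 complete.

1124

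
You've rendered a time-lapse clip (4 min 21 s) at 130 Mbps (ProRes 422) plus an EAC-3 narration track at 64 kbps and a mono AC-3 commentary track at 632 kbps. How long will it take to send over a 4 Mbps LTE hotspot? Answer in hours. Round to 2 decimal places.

2.37 hours

4 min 21 s = 261 s
Audio total: 64 + 632 = 696 kbps = 0.696 Mbps.
Total bitrate: 130.696 Mbps.
File: 130.696 Mbps × 261 s = 34111.7 Mb.
At 4 Mbps: 34111.7 / 4 = 8527.9 s ≈ 2.37 hours.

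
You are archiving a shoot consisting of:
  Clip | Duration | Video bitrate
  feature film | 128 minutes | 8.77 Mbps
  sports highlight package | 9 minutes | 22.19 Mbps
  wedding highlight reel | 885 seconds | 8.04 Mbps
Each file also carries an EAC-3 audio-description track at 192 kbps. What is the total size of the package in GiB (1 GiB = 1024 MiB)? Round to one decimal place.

Audio: 192 kbps = 0.192 Mbps.
feature film: 8.962 Mbps × 7680 s = 68828.2 Mb
sports highlight package: 22.382 Mbps × 540 s = 12086.3 Mb
wedding highlight reel: 8.232 Mbps × 885 s = 7285.3 Mb
Total: 88199.8 Mb = 11025.0 MB.
= 10.27 GiB.

10.3 GiB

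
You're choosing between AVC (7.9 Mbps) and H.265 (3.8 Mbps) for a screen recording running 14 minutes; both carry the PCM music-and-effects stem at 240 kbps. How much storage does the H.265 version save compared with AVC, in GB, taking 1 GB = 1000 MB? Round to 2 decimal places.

0.43 GB

14 min = 840 s
Audio: 240 kbps = 0.240 Mbps.
AVC: 8.140 Mbps × 840 s = 6837.6 Mb = 0.855 GB.
H.265: 4.040 Mbps × 840 s = 3393.6 Mb = 0.424 GB.
Saving: 0.855 − 0.424 = 0.430 GB.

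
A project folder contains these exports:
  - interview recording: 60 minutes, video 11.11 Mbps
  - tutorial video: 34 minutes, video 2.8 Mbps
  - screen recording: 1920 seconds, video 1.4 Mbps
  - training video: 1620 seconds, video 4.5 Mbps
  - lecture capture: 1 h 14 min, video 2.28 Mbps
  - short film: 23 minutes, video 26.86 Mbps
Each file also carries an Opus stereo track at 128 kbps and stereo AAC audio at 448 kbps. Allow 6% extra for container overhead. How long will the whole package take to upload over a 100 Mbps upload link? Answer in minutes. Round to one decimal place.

Audio total: 128 + 448 = 576 kbps = 0.576 Mbps.
interview recording: 11.686 Mbps × 3600 s × 1.06 = 44593.8 Mb
tutorial video: 3.376 Mbps × 2040 s × 1.06 = 7300.3 Mb
screen recording: 1.976 Mbps × 1920 s × 1.06 = 4021.6 Mb
training video: 5.076 Mbps × 1620 s × 1.06 = 8716.5 Mb
lecture capture: 2.856 Mbps × 4440 s × 1.06 = 13441.5 Mb
short film: 27.436 Mbps × 1380 s × 1.06 = 40133.4 Mb
Total: 118207.0 Mb = 14775.9 MB.
At 100 Mbps: 118207.0 / 100 = 1182 s ≈ 19.7 minutes.

19.7 minutes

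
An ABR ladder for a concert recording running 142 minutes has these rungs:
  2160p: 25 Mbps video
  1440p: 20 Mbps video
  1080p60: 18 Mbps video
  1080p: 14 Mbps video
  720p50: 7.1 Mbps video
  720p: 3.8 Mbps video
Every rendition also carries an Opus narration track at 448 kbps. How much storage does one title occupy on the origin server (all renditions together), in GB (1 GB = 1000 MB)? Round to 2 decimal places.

96.48 GB

142 min = 8520 s
Audio: 448 kbps = 0.448 Mbps.
Sum of rendition bitrates: (25+0.448) + (20+0.448) + (18+0.448) + (14+0.448) + (7.1+0.448) + (3.8+0.448) = 90.588 Mbps.
× 8520 s = 771,810 Mb = 96,476 MB = 96.48 GB.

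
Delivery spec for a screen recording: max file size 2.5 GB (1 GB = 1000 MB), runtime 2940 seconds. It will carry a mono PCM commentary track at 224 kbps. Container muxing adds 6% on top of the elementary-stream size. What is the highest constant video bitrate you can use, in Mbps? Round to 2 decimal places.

6.19 Mbps

Budget: 2.5 GB = 20000.0 Mb.
Stream payload after overhead: 20000.0 / 1.06 = 18867.9 Mb.
Total bitrate budget: 18867.9 Mb / 2940 s = 6.418 Mbps.
Audio: 224 kbps = 0.224 Mbps.
Video: 6.418 − 0.224 = 6.194 Mbps.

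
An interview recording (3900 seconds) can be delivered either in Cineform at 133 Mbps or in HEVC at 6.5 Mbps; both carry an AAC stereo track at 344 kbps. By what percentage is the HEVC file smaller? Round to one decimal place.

Audio: 344 kbps = 0.344 Mbps.
Cineform: 133.344 Mbps × 3900 s = 520041.6 Mb = 60.541 GiB.
HEVC: 6.844 Mbps × 3900 s = 26691.6 Mb = 3.107 GiB.
Reduction: (1 − 3.107/60.541) × 100 = 94.87%.

94.9%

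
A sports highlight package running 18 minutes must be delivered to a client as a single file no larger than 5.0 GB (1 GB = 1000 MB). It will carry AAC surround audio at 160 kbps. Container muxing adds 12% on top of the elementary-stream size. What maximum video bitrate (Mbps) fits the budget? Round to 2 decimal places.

32.91 Mbps

Budget: 5.0 GB = 40000.0 Mb.
Stream payload after overhead: 40000.0 / 1.12 = 35714.3 Mb.
18 min = 1080 s
Total bitrate budget: 35714.3 Mb / 1080 s = 33.069 Mbps.
Audio: 160 kbps = 0.160 Mbps.
Video: 33.069 − 0.160 = 32.909 Mbps.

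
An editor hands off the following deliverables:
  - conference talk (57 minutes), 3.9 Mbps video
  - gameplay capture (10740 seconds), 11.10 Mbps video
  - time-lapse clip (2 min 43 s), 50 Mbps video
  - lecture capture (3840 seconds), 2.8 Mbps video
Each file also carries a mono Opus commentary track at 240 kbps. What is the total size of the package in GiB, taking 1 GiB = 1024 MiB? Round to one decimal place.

18.1 GiB

Audio: 240 kbps = 0.240 Mbps.
conference talk: 4.140 Mbps × 3420 s = 14158.8 Mb
gameplay capture: 11.340 Mbps × 10740 s = 121791.6 Mb
time-lapse clip: 50.240 Mbps × 163 s = 8189.1 Mb
lecture capture: 3.040 Mbps × 3840 s = 11673.6 Mb
Total: 155813.1 Mb = 19476.6 MB.
= 18.14 GiB.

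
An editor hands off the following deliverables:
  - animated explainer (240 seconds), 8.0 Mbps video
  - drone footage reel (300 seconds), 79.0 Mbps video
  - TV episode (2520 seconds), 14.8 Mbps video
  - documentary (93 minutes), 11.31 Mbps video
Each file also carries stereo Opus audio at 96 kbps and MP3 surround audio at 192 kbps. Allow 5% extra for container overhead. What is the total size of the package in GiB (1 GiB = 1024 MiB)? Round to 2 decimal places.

Audio total: 96 + 192 = 288 kbps = 0.288 Mbps.
animated explainer: 8.288 Mbps × 240 s × 1.05 = 2088.6 Mb
drone footage reel: 79.288 Mbps × 300 s × 1.05 = 24975.7 Mb
TV episode: 15.088 Mbps × 2520 s × 1.05 = 39922.8 Mb
documentary: 11.598 Mbps × 5580 s × 1.05 = 67952.7 Mb
Total: 134939.8 Mb = 16867.5 MB.
= 15.71 GiB.

15.71 GiB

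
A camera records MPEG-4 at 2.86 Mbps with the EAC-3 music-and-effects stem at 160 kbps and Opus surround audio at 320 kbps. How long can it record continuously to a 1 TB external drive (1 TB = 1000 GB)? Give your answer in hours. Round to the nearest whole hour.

Audio total: 160 + 320 = 480 kbps = 0.480 Mbps.
Total bitrate: 2.86 + 0.480 = 3.340 Mbps.
Capacity: 1 TB = 8,000,000 Mb.
Recording time: 8,000,000 / 3.340 = 2,395,210 s ≈ 665 hours.

665 hours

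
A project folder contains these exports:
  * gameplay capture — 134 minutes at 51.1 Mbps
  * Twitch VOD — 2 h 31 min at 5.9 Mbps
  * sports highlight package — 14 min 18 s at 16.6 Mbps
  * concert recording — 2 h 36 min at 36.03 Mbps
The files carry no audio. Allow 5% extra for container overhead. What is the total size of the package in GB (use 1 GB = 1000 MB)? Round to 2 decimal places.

107.07 GB

gameplay capture: 51.100 Mbps × 8040 s × 1.05 = 431386.2 Mb
Twitch VOD: 5.900 Mbps × 9060 s × 1.05 = 56126.7 Mb
sports highlight package: 16.600 Mbps × 858 s × 1.05 = 14954.9 Mb
concert recording: 36.030 Mbps × 9360 s × 1.05 = 354102.8 Mb
Total: 856570.7 Mb = 107071.3 MB.
= 107.1 GB.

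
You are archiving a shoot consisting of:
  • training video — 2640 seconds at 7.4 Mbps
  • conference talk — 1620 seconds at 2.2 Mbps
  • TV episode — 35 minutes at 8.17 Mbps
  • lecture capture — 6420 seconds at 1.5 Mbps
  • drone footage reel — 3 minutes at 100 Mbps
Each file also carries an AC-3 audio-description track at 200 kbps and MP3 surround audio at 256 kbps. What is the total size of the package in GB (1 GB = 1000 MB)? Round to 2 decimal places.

9.22 GB

Audio total: 200 + 256 = 456 kbps = 0.456 Mbps.
training video: 7.856 Mbps × 2640 s = 20739.8 Mb
conference talk: 2.656 Mbps × 1620 s = 4302.7 Mb
TV episode: 8.626 Mbps × 2100 s = 18114.6 Mb
lecture capture: 1.956 Mbps × 6420 s = 12557.5 Mb
drone footage reel: 100.456 Mbps × 180 s = 18082.1 Mb
Total: 73796.8 Mb = 9224.6 MB.
= 9.225 GB.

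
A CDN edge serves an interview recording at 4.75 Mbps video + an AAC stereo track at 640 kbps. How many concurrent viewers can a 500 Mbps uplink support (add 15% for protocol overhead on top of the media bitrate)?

80

Audio: 640 kbps = 0.640 Mbps.
Per-viewer media rate: 5.390 Mbps.
On the wire with 15% overhead: 6.199 Mbps.
500 Mbps = 500.0 Mbps; 500.0 / 6.199 = 80.66 → 80 viewers.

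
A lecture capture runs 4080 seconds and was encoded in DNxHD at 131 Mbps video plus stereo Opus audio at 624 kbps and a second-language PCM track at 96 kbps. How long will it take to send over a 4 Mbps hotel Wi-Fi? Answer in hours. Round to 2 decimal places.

Audio total: 624 + 96 = 720 kbps = 0.720 Mbps.
Total bitrate: 131.720 Mbps.
File: 131.720 Mbps × 4080 s = 537417.6 Mb.
At 4 Mbps: 537417.6 / 4 = 134354.4 s ≈ 37.3 hours.

37.32 hours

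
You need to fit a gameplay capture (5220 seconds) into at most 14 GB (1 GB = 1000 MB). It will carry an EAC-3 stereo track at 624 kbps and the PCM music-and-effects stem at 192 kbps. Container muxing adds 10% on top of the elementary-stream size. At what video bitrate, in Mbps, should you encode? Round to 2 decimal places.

18.69 Mbps

Budget: 14 GB = 112000.0 Mb.
Stream payload after overhead: 112000.0 / 1.10 = 101818.2 Mb.
Total bitrate budget: 101818.2 Mb / 5220 s = 19.505 Mbps.
Audio total: 624 + 192 = 816 kbps = 0.816 Mbps.
Video: 19.505 − 0.816 = 18.689 Mbps.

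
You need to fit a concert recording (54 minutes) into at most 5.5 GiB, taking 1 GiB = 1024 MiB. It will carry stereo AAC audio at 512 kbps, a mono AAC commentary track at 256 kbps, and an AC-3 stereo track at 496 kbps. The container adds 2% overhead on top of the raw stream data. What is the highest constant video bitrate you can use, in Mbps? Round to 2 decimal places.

Budget: 5.5 GiB = 47244.6 Mb.
Stream payload after overhead: 47244.6 / 1.02 = 46318.3 Mb.
54 min = 3240 s
Total bitrate budget: 46318.3 Mb / 3240 s = 14.296 Mbps.
Audio total: 512 + 256 + 496 = 1264 kbps = 1.264 Mbps.
Video: 14.296 − 1.264 = 13.032 Mbps.

13.03 Mbps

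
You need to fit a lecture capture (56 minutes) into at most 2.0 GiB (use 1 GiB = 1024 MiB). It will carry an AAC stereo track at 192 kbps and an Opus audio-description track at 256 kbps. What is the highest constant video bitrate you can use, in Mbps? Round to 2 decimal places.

Budget: 2.0 GiB = 17179.9 Mb.
56 min = 3360 s
Total bitrate budget: 17179.9 Mb / 3360 s = 5.113 Mbps.
Audio total: 192 + 256 = 448 kbps = 0.448 Mbps.
Video: 5.113 − 0.448 = 4.665 Mbps.

4.67 Mbps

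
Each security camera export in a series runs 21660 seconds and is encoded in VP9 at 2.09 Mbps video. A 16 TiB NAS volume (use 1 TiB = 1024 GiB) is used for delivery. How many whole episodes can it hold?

Per item: 2.090 Mbps × 21660 s = 45,269 Mb = 5,659 MB.
Capacity: 16 TiB = 140,737,488 Mb; 3108.89 items → 3108 complete.

3108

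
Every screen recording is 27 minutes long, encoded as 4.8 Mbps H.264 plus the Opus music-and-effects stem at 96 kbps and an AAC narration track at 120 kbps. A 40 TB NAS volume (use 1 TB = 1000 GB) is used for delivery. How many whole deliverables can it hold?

39380

27 min = 1620 s
Audio total: 96 + 120 = 216 kbps = 0.216 Mbps.
Total bitrate: 5.016 Mbps.
Per item: 5.016 Mbps × 1620 s = 8,126 Mb = 1,016 MB.
Capacity: 40 TB = 320,000,000 Mb; 39380.16 items → 39380 complete.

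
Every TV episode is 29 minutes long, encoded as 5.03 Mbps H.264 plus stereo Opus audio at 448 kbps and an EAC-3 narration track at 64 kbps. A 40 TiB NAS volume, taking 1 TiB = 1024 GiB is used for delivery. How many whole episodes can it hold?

29 min = 1740 s
Audio total: 448 + 64 = 512 kbps = 0.512 Mbps.
Total bitrate: 5.542 Mbps.
Per item: 5.542 Mbps × 1740 s = 9,643 Mb = 1,205 MB.
Capacity: 40 TiB = 351,843,721 Mb; 36486.65 items → 36486 complete.

36486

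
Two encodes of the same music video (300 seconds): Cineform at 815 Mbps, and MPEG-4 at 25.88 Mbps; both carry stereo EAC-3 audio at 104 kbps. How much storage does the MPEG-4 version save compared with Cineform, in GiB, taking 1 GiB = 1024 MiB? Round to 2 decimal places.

Audio: 104 kbps = 0.104 Mbps.
Cineform: 815.104 Mbps × 300 s = 244531.2 Mb = 28.467 GiB.
MPEG-4: 25.984 Mbps × 300 s = 7795.2 Mb = 0.907 GiB.
Saving: 28.467 − 0.907 = 27.560 GiB.

27.56 GiB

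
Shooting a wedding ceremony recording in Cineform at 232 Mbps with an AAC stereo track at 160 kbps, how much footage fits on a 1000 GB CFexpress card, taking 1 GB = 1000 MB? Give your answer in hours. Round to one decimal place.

9.6 hours

Audio: 160 kbps = 0.160 Mbps.
Total bitrate: 232 + 0.160 = 232.160 Mbps.
Capacity: 1000 GB = 8,000,000 Mb.
Recording time: 8,000,000 / 232.160 = 34,459 s ≈ 9.57 hours.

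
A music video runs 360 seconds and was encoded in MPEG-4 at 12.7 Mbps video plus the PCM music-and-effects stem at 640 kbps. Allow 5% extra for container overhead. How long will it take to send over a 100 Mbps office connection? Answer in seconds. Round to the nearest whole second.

50 seconds

Audio: 640 kbps = 0.640 Mbps.
Total bitrate: 13.340 Mbps.
File: 13.340 Mbps × 360 s = 4802.4 Mb.
With 5% container overhead: ×1.05. → 5042.5 Mb.
At 100 Mbps: 5042.5 / 100 = 50.4 s ≈ 50.4 seconds.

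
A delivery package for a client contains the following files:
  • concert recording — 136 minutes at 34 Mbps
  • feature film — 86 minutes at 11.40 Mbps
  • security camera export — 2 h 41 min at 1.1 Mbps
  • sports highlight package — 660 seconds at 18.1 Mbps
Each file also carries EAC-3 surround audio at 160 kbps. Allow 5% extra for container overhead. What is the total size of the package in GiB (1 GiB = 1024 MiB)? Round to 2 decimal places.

44.33 GiB

Audio: 160 kbps = 0.160 Mbps.
concert recording: 34.160 Mbps × 8160 s × 1.05 = 292682.9 Mb
feature film: 11.560 Mbps × 5160 s × 1.05 = 62632.1 Mb
security camera export: 1.260 Mbps × 9660 s × 1.05 = 12780.2 Mb
sports highlight package: 18.260 Mbps × 660 s × 1.05 = 12654.2 Mb
Total: 380749.3 Mb = 47593.7 MB.
= 44.33 GiB.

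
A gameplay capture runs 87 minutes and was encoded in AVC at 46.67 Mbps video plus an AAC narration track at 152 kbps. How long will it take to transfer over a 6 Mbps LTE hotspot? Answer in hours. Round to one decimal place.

11.3 hours

87 min = 5220 s
Audio: 152 kbps = 0.152 Mbps.
Total bitrate: 46.822 Mbps.
File: 46.822 Mbps × 5220 s = 244410.8 Mb.
At 6 Mbps: 244410.8 / 6 = 40735.1 s ≈ 11.3 hours.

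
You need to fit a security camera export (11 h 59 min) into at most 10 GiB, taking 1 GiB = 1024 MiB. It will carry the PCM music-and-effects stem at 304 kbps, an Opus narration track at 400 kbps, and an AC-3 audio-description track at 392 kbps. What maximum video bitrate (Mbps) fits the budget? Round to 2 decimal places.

Budget: 10 GiB = 85899.3 Mb.
11 h 59 min = 719 min = 43140 s
Total bitrate budget: 85899.3 Mb / 43140 s = 1.991 Mbps.
Audio total: 304 + 400 + 392 = 1096 kbps = 1.096 Mbps.
Video: 1.991 − 1.096 = 0.895 Mbps.

0.90 Mbps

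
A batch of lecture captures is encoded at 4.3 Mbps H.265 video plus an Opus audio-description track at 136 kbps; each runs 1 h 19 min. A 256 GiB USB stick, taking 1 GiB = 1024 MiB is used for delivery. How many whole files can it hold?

104

1 h 19 min = 79 min = 4740 s
Audio: 136 kbps = 0.136 Mbps.
Total bitrate: 4.436 Mbps.
Per item: 4.436 Mbps × 4740 s = 21,027 Mb = 2,628 MB.
Capacity: 256 GiB = 2,199,023 Mb; 104.58 items → 104 complete.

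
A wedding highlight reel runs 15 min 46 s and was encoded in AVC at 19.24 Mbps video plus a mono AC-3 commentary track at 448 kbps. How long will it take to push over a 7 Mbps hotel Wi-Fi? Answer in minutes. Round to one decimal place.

15 min 46 s = 946 s
Audio: 448 kbps = 0.448 Mbps.
Total bitrate: 19.688 Mbps.
File: 19.688 Mbps × 946 s = 18624.8 Mb.
At 7 Mbps: 18624.8 / 7 = 2660.7 s ≈ 44.3 minutes.

44.3 minutes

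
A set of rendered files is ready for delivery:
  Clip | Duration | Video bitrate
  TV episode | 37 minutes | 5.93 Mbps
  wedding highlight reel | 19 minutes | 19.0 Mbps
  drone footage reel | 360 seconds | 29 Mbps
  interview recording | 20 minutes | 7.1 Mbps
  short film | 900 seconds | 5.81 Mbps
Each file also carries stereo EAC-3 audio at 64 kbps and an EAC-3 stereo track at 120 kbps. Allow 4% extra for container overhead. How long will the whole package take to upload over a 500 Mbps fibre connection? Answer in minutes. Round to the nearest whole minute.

2 minutes

Audio total: 64 + 120 = 184 kbps = 0.184 Mbps.
TV episode: 6.114 Mbps × 2220 s × 1.04 = 14116.0 Mb
wedding highlight reel: 19.184 Mbps × 1140 s × 1.04 = 22744.6 Mb
drone footage reel: 29.184 Mbps × 360 s × 1.04 = 10926.5 Mb
interview recording: 7.284 Mbps × 1200 s × 1.04 = 9090.4 Mb
short film: 5.994 Mbps × 900 s × 1.04 = 5610.4 Mb
Total: 62487.9 Mb = 7811.0 MB.
At 500 Mbps: 62487.9 / 500 = 125 s ≈ 2.08 minutes.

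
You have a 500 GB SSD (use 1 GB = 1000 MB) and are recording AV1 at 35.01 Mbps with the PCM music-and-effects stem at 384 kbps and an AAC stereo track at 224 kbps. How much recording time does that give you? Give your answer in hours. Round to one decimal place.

31.2 hours

Audio total: 384 + 224 = 608 kbps = 0.608 Mbps.
Total bitrate: 35.01 + 0.608 = 35.618 Mbps.
Capacity: 500 GB = 4,000,000 Mb.
Recording time: 4,000,000 / 35.618 = 112,303 s ≈ 31.2 hours.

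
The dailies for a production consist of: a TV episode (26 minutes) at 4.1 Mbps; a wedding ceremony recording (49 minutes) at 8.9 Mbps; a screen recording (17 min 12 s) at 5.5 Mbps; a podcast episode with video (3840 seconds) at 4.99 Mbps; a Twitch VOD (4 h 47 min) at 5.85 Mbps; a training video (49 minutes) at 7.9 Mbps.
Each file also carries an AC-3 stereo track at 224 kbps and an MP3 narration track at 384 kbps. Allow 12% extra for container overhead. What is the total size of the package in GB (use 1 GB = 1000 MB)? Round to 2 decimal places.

Audio total: 224 + 384 = 608 kbps = 0.608 Mbps.
TV episode: 4.708 Mbps × 1560 s × 1.12 = 8225.8 Mb
wedding ceremony recording: 9.508 Mbps × 2940 s × 1.12 = 31307.9 Mb
screen recording: 6.108 Mbps × 1032 s × 1.12 = 7059.9 Mb
podcast episode with video: 5.598 Mbps × 3840 s × 1.12 = 24075.9 Mb
Twitch VOD: 6.458 Mbps × 17220 s × 1.12 = 124551.6 Mb
training video: 8.508 Mbps × 2940 s × 1.12 = 28015.1 Mb
Total: 223236.2 Mb = 27904.5 MB.
= 27.90 GB.

27.90 GB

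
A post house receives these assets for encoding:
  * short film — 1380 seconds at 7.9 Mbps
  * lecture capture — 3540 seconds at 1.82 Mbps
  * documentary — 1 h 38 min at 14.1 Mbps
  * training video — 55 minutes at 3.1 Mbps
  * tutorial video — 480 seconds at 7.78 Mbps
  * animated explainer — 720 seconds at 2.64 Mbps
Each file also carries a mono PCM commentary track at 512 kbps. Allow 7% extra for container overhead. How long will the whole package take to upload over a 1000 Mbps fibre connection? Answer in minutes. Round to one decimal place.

Audio: 512 kbps = 0.512 Mbps.
short film: 8.412 Mbps × 1380 s × 1.07 = 12421.2 Mb
lecture capture: 2.332 Mbps × 3540 s × 1.07 = 8833.1 Mb
documentary: 14.612 Mbps × 5880 s × 1.07 = 91932.9 Mb
training video: 3.612 Mbps × 3300 s × 1.07 = 12754.0 Mb
tutorial video: 8.292 Mbps × 480 s × 1.07 = 4258.8 Mb
animated explainer: 3.152 Mbps × 720 s × 1.07 = 2428.3 Mb
Total: 132628.2 Mb = 16578.5 MB.
At 1000 Mbps: 132628.2 / 1000 = 133 s ≈ 2.21 minutes.

2.2 minutes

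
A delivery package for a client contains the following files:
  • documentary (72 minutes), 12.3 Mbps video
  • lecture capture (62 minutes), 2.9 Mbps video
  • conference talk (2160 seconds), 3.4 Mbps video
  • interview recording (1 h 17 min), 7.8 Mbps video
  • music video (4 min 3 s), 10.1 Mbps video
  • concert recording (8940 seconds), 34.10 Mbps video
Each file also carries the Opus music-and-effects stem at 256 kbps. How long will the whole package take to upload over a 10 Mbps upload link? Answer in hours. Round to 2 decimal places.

11.69 hours

Audio: 256 kbps = 0.256 Mbps.
documentary: 12.556 Mbps × 4320 s = 54241.9 Mb
lecture capture: 3.156 Mbps × 3720 s = 11740.3 Mb
conference talk: 3.656 Mbps × 2160 s = 7897.0 Mb
interview recording: 8.056 Mbps × 4620 s = 37218.7 Mb
music video: 10.356 Mbps × 243 s = 2516.5 Mb
concert recording: 34.356 Mbps × 8940 s = 307142.6 Mb
Total: 420757.1 Mb = 52594.6 MB.
At 10 Mbps: 420757.1 / 10 = 42076 s ≈ 11.7 hours.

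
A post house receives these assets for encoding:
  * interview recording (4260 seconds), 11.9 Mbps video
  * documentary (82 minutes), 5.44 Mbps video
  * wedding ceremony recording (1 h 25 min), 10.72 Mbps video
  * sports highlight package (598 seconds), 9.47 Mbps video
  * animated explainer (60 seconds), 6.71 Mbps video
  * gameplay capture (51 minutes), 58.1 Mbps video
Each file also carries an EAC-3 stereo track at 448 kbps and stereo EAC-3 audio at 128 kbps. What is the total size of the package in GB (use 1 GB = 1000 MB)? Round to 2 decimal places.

40.79 GB

Audio total: 448 + 128 = 576 kbps = 0.576 Mbps.
interview recording: 12.476 Mbps × 4260 s = 53147.8 Mb
documentary: 6.016 Mbps × 4920 s = 29598.7 Mb
wedding ceremony recording: 11.296 Mbps × 5100 s = 57609.6 Mb
sports highlight package: 10.046 Mbps × 598 s = 6007.5 Mb
animated explainer: 7.286 Mbps × 60 s = 437.2 Mb
gameplay capture: 58.676 Mbps × 3060 s = 179548.6 Mb
Total: 326349.3 Mb = 40793.7 MB.
= 40.79 GB.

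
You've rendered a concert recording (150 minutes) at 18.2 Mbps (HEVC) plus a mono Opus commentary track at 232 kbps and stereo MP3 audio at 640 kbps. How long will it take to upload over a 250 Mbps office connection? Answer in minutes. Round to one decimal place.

150 min = 9000 s
Audio total: 232 + 640 = 872 kbps = 0.872 Mbps.
Total bitrate: 19.072 Mbps.
File: 19.072 Mbps × 9000 s = 171648.0 Mb.
At 250 Mbps: 171648.0 / 250 = 686.6 s ≈ 11.4 minutes.

11.4 minutes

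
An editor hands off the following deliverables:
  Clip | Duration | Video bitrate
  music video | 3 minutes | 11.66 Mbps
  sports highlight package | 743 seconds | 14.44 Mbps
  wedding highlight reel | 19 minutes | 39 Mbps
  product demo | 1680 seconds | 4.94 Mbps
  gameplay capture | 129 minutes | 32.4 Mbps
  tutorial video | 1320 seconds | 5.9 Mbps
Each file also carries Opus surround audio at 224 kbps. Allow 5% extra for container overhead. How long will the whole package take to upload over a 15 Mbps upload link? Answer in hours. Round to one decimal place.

Audio: 224 kbps = 0.224 Mbps.
music video: 11.884 Mbps × 180 s × 1.05 = 2246.1 Mb
sports highlight package: 14.664 Mbps × 743 s × 1.05 = 11440.1 Mb
wedding highlight reel: 39.224 Mbps × 1140 s × 1.05 = 46951.1 Mb
product demo: 5.164 Mbps × 1680 s × 1.05 = 9109.3 Mb
gameplay capture: 32.624 Mbps × 7740 s × 1.05 = 265135.2 Mb
tutorial video: 6.124 Mbps × 1320 s × 1.05 = 8487.9 Mb
Total: 343369.7 Mb = 42921.2 MB.
At 15 Mbps: 343369.7 / 15 = 22891 s ≈ 6.36 hours.

6.4 hours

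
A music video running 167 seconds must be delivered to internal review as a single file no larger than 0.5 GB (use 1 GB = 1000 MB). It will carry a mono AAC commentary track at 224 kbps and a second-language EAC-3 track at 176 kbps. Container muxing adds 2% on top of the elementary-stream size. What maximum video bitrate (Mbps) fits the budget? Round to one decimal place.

Budget: 0.5 GB = 4000.0 Mb.
Stream payload after overhead: 4000.0 / 1.02 = 3921.6 Mb.
Total bitrate budget: 3921.6 Mb / 167 s = 23.482 Mbps.
Audio total: 224 + 176 = 400 kbps = 0.400 Mbps.
Video: 23.482 − 0.400 = 23.082 Mbps.

23.1 Mbps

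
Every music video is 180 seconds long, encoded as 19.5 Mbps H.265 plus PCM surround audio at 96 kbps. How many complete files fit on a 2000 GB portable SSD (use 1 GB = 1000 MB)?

Audio: 96 kbps = 0.096 Mbps.
Total bitrate: 19.596 Mbps.
Per item: 19.596 Mbps × 180 s = 3,527 Mb = 440.9 MB.
Capacity: 2000 GB = 16,000,000 Mb; 4536.07 items → 4536 complete.

4536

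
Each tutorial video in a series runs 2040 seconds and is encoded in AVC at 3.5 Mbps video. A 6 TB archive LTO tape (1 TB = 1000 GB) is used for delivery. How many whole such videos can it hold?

6722

Per item: 3.500 Mbps × 2040 s = 7,140 Mb = 892.5 MB.
Capacity: 6 TB = 48,000,000 Mb; 6722.69 items → 6722 complete.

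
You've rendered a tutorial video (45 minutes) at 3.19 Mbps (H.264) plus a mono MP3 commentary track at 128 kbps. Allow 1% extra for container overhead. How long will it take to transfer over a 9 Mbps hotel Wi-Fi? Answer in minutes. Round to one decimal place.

45 min = 2700 s
Audio: 128 kbps = 0.128 Mbps.
Total bitrate: 3.318 Mbps.
File: 3.318 Mbps × 2700 s = 8958.6 Mb.
With 1% container overhead: ×1.01. → 9048.2 Mb.
At 9 Mbps: 9048.2 / 9 = 1005.4 s ≈ 16.8 minutes.

16.8 minutes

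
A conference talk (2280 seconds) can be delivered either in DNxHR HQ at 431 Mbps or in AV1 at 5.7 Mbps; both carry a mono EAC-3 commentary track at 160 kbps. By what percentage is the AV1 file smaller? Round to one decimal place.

98.6%

Audio: 160 kbps = 0.160 Mbps.
DNxHR HQ: 431.160 Mbps × 2280 s = 983044.8 Mb = 122.881 GB.
AV1: 5.860 Mbps × 2280 s = 13360.8 Mb = 1.670 GB.
Reduction: (1 − 1.670/122.881) × 100 = 98.64%.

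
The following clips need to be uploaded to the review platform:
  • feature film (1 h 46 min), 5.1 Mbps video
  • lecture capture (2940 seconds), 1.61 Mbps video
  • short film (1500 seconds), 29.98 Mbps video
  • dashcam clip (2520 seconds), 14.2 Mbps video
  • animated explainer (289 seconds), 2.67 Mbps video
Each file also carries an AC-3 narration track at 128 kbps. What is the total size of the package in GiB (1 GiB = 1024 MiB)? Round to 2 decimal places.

Audio: 128 kbps = 0.128 Mbps.
feature film: 5.228 Mbps × 6360 s = 33250.1 Mb
lecture capture: 1.738 Mbps × 2940 s = 5109.7 Mb
short film: 30.108 Mbps × 1500 s = 45162.0 Mb
dashcam clip: 14.328 Mbps × 2520 s = 36106.6 Mb
animated explainer: 2.798 Mbps × 289 s = 808.6 Mb
Total: 120437.0 Mb = 15054.6 MB.
= 14.02 GiB.

14.02 GiB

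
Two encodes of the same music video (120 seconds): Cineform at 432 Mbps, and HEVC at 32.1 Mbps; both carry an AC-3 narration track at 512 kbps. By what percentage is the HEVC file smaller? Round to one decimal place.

Audio: 512 kbps = 0.512 Mbps.
Cineform: 432.512 Mbps × 120 s = 51901.4 Mb = 6.042 GiB.
HEVC: 32.612 Mbps × 120 s = 3913.4 Mb = 0.456 GiB.
Reduction: (1 − 0.456/6.042) × 100 = 92.46%.

92.5%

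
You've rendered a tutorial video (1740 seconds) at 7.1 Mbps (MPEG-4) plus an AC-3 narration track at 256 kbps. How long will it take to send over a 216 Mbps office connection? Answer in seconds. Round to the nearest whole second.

59 seconds

Audio: 256 kbps = 0.256 Mbps.
Total bitrate: 7.356 Mbps.
File: 7.356 Mbps × 1740 s = 12799.4 Mb.
At 216 Mbps: 12799.4 / 216 = 59.3 s ≈ 59.3 seconds.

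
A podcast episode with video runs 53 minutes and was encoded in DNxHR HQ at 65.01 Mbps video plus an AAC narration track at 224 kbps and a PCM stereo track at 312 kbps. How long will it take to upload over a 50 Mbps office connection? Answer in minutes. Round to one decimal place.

53 min = 3180 s
Audio total: 224 + 312 = 536 kbps = 0.536 Mbps.
Total bitrate: 65.546 Mbps.
File: 65.546 Mbps × 3180 s = 208436.3 Mb.
At 50 Mbps: 208436.3 / 50 = 4168.7 s ≈ 69.5 minutes.

69.5 minutes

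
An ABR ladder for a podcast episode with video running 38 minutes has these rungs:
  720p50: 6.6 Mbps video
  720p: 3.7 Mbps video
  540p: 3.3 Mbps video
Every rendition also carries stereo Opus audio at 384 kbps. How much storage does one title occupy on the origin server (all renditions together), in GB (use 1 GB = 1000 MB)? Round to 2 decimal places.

38 min = 2280 s
Audio: 384 kbps = 0.384 Mbps.
Sum of rendition bitrates: (6.6+0.384) + (3.7+0.384) + (3.3+0.384) = 14.752 Mbps.
× 2280 s = 33,635 Mb = 4,204 MB = 4.204 GB.

4.20 GB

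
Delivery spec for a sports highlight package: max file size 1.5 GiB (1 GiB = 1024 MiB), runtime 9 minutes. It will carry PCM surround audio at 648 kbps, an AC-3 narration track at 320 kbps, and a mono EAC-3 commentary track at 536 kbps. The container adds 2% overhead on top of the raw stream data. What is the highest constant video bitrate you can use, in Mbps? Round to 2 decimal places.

21.89 Mbps

Budget: 1.5 GiB = 12884.9 Mb.
Stream payload after overhead: 12884.9 / 1.02 = 12632.3 Mb.
9 min = 540 s
Total bitrate budget: 12632.3 Mb / 540 s = 23.393 Mbps.
Audio total: 648 + 320 + 536 = 1504 kbps = 1.504 Mbps.
Video: 23.393 − 1.504 = 21.889 Mbps.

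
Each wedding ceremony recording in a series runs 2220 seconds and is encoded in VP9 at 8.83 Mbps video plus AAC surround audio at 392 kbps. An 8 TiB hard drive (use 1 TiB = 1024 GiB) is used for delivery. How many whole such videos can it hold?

3437

Audio: 392 kbps = 0.392 Mbps.
Total bitrate: 9.222 Mbps.
Per item: 9.222 Mbps × 2220 s = 20,473 Mb = 2,559 MB.
Capacity: 8 TiB = 70,368,744 Mb; 3437.18 items → 3437 complete.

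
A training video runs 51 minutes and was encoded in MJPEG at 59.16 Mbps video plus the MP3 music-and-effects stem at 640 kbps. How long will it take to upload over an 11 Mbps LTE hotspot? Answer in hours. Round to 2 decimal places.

4.62 hours

51 min = 3060 s
Audio: 640 kbps = 0.640 Mbps.
Total bitrate: 59.800 Mbps.
File: 59.800 Mbps × 3060 s = 182988.0 Mb.
At 11 Mbps: 182988.0 / 11 = 16635.3 s ≈ 4.62 hours.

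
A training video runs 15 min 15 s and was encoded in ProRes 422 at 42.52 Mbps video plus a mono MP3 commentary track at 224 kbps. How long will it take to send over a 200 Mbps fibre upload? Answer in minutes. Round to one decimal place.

15 min 15 s = 915 s
Audio: 224 kbps = 0.224 Mbps.
Total bitrate: 42.744 Mbps.
File: 42.744 Mbps × 915 s = 39110.8 Mb.
At 200 Mbps: 39110.8 / 200 = 195.6 s ≈ 3.26 minutes.

3.3 minutes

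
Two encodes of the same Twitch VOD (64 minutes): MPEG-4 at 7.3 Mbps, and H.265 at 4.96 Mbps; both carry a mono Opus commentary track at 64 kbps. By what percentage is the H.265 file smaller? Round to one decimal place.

31.8%

64 min = 3840 s
Audio: 64 kbps = 0.064 Mbps.
MPEG-4: 7.364 Mbps × 3840 s = 28277.8 Mb = 3.292 GiB.
H.265: 5.024 Mbps × 3840 s = 19292.2 Mb = 2.246 GiB.
Reduction: (1 − 2.246/3.292) × 100 = 31.78%.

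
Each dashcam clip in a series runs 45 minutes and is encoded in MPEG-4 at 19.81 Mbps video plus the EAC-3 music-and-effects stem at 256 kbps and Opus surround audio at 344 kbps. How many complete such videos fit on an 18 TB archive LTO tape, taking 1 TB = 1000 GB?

45 min = 2700 s
Audio total: 256 + 344 = 600 kbps = 0.600 Mbps.
Total bitrate: 20.410 Mbps.
Per item: 20.410 Mbps × 2700 s = 55,107 Mb = 6,888 MB.
Capacity: 18 TB = 144,000,000 Mb; 2613.10 items → 2613 complete.

2613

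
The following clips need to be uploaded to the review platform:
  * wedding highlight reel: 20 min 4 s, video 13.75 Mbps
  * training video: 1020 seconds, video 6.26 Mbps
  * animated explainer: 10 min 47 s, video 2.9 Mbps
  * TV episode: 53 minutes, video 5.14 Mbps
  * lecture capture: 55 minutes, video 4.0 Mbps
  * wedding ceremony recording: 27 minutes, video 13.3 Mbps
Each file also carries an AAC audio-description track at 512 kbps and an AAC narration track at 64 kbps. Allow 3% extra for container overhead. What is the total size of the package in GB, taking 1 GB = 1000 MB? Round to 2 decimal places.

Audio total: 512 + 64 = 576 kbps = 0.576 Mbps.
wedding highlight reel: 14.326 Mbps × 1204 s × 1.03 = 17766.0 Mb
training video: 6.836 Mbps × 1020 s × 1.03 = 7181.9 Mb
animated explainer: 3.476 Mbps × 647 s × 1.03 = 2316.4 Mb
TV episode: 5.716 Mbps × 3180 s × 1.03 = 18722.2 Mb
lecture capture: 4.576 Mbps × 3300 s × 1.03 = 15553.8 Mb
wedding ceremony recording: 13.876 Mbps × 1620 s × 1.03 = 23153.5 Mb
Total: 84693.8 Mb = 10586.7 MB.
= 10.59 GB.

10.59 GB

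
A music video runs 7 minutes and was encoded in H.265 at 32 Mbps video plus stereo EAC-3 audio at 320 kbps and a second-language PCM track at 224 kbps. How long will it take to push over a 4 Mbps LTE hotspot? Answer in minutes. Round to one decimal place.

7 min = 420 s
Audio total: 320 + 224 = 544 kbps = 0.544 Mbps.
Total bitrate: 32.544 Mbps.
File: 32.544 Mbps × 420 s = 13668.5 Mb.
At 4 Mbps: 13668.5 / 4 = 3417.1 s ≈ 57 minutes.

57.0 minutes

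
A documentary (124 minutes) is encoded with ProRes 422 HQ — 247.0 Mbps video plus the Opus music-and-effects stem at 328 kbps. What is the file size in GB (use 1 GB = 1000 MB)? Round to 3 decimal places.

124 min = 7440 s
Audio: 328 kbps = 0.328 Mbps.
Total bitrate: 247.0 + 0.328 = 247.328 Mbps.
Stream data: 247.328 Mbps × 7440 s = 1840120.3 Mb.
1,840,120 Mb ÷ 8 = 230,015 MB → 230.0 GB.

230.015 GB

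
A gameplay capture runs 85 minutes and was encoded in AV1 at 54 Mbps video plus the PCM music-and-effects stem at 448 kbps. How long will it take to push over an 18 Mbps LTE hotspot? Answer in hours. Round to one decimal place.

4.3 hours

85 min = 5100 s
Audio: 448 kbps = 0.448 Mbps.
Total bitrate: 54.448 Mbps.
File: 54.448 Mbps × 5100 s = 277684.8 Mb.
At 18 Mbps: 277684.8 / 18 = 15426.9 s ≈ 4.29 hours.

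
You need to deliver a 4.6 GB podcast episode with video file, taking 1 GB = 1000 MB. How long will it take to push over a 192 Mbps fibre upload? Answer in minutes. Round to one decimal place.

File: 4.6 GB = 36800.0 Mb.
At 192 Mbps: 36800.0 / 192 = 191.7 s ≈ 3.19 minutes.

3.2 minutes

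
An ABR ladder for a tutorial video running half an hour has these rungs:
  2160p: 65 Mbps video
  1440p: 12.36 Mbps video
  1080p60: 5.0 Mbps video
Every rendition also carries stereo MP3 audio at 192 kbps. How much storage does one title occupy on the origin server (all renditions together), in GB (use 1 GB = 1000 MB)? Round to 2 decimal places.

18.66 GB

30 min = 1800 s
Audio: 192 kbps = 0.192 Mbps.
Sum of rendition bitrates: (65+0.192) + (12.36+0.192) + (5.0+0.192) = 82.936 Mbps.
× 1800 s = 149,285 Mb = 18,661 MB = 18.66 GB.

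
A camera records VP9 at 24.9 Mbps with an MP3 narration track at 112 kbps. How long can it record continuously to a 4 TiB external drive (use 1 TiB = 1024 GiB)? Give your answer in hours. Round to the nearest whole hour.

Audio: 112 kbps = 0.112 Mbps.
Total bitrate: 24.9 + 0.112 = 25.012 Mbps.
Capacity: 4 TiB = 35,184,372 Mb.
Recording time: 35,184,372 / 25.012 = 1,406,700 s ≈ 391 hours.

391 hours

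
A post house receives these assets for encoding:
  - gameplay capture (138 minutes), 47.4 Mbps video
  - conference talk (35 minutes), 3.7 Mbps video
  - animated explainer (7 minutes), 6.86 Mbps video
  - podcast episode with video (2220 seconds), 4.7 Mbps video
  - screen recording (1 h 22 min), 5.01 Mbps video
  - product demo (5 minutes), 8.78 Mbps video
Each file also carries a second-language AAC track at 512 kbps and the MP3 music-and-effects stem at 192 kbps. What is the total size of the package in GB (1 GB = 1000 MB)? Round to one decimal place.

56.7 GB

Audio total: 512 + 192 = 704 kbps = 0.704 Mbps.
gameplay capture: 48.104 Mbps × 8280 s = 398301.1 Mb
conference talk: 4.404 Mbps × 2100 s = 9248.4 Mb
animated explainer: 7.564 Mbps × 420 s = 3176.9 Mb
podcast episode with video: 5.404 Mbps × 2220 s = 11996.9 Mb
screen recording: 5.714 Mbps × 4920 s = 28112.9 Mb
product demo: 9.484 Mbps × 300 s = 2845.2 Mb
Total: 453681.4 Mb = 56710.2 MB.
= 56.71 GB.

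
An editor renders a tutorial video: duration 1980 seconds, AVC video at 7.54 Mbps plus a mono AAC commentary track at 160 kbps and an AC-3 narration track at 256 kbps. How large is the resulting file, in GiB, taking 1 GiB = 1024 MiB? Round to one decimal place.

1.8 GiB

Audio total: 160 + 256 = 416 kbps = 0.416 Mbps.
Total bitrate: 7.54 + 0.416 = 7.956 Mbps.
Stream data: 7.956 Mbps × 1980 s = 15752.9 Mb.
15,753 Mb = 1,969,110,000 bytes ÷ 1,073,741,824 = 1.834 GiB.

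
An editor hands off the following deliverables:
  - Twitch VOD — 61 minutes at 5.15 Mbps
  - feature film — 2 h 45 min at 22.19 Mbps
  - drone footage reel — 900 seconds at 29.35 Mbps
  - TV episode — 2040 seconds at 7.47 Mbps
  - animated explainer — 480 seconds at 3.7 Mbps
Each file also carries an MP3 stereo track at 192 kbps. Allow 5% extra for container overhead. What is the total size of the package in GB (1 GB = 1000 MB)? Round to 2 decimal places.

37.44 GB

Audio: 192 kbps = 0.192 Mbps.
Twitch VOD: 5.342 Mbps × 3660 s × 1.05 = 20529.3 Mb
feature film: 22.382 Mbps × 9900 s × 1.05 = 232660.9 Mb
drone footage reel: 29.542 Mbps × 900 s × 1.05 = 27917.2 Mb
TV episode: 7.662 Mbps × 2040 s × 1.05 = 16412.0 Mb
animated explainer: 3.892 Mbps × 480 s × 1.05 = 1961.6 Mb
Total: 299481.0 Mb = 37435.1 MB.
= 37.44 GB.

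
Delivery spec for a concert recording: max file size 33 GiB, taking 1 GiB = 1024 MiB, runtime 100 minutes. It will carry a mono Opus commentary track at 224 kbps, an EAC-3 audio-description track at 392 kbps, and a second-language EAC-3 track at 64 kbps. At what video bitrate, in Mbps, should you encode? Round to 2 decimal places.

46.56 Mbps

Budget: 33 GiB = 283467.8 Mb.
100 min = 6000 s
Total bitrate budget: 283467.8 Mb / 6000 s = 47.245 Mbps.
Audio total: 224 + 392 + 64 = 680 kbps = 0.680 Mbps.
Video: 47.245 − 0.680 = 46.565 Mbps.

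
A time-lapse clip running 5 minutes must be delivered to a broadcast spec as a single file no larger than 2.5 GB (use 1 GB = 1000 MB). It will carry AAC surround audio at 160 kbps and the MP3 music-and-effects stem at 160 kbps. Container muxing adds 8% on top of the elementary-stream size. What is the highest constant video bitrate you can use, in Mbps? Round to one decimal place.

Budget: 2.5 GB = 20000.0 Mb.
Stream payload after overhead: 20000.0 / 1.08 = 18518.5 Mb.
5 min = 300 s
Total bitrate budget: 18518.5 Mb / 300 s = 61.728 Mbps.
Audio total: 160 + 160 = 320 kbps = 0.320 Mbps.
Video: 61.728 − 0.320 = 61.408 Mbps.

61.4 Mbps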